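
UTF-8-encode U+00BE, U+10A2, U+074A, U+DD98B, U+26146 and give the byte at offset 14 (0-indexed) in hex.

0x86

U+00BE → 2-byte form C2 BE at offsets 0–1.
U+10A2 → 3-byte form E1 82 A2 at offsets 2–4.
U+074A → 2-byte form DD 8A at offsets 5–6.
U+DD98B → 4-byte form F3 9D A6 8B at offsets 7–10.
U+26146 → 4-byte form F0 A6 85 86 at offsets 11–14.
Offset 14 falls in char 5's range; it's byte 4 of F0 A6 85 86 = 0x86.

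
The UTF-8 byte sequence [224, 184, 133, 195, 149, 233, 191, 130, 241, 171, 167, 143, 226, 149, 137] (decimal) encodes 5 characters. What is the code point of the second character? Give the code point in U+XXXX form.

U+00D5

Offset 0: leading byte 0xE0 = 11100000 → 3-byte char #1 = E0 B8 85.
Offset 3: leading byte 0xC3 = 11000011 → 2-byte char #2 = C3 95.
Leading byte 0xC3 = 11000011 matches 110xxxxx → 2-byte sequence.
Byte 1: 0xC3 = 11000011, payload 00011 (5 bits).
Byte 2: 0x95 = 10010101 (10xxxxxx ✓), payload 010101.
Concatenate: 00011010101 = 0xD5 (11 bits → U+00D5).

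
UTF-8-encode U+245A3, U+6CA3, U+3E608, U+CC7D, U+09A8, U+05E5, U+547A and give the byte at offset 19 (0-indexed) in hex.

U+245A3 → 4-byte form F0 A4 96 A3 at offsets 0–3.
U+6CA3 → 3-byte form E6 B2 A3 at offsets 4–6.
U+3E608 → 4-byte form F0 BE 98 88 at offsets 7–10.
U+CC7D → 3-byte form EC B1 BD at offsets 11–13.
U+09A8 → 3-byte form E0 A6 A8 at offsets 14–16.
U+05E5 → 2-byte form D7 A5 at offsets 17–18.
U+547A → 3-byte form E5 91 BA at offsets 19–21.
Offset 19 falls in char 7's range; it's byte 1 of E5 91 BA = 0xE5.

0xE5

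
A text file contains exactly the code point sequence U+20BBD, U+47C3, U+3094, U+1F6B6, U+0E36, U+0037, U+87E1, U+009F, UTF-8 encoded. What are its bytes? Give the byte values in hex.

U+20BBD: 4-byte form → F0 A0 AE BD.
U+47C3: 3-byte form → E4 9F 83.
U+3094: 3-byte form → E3 82 94.
U+1F6B6: 4-byte form → F0 9F 9A B6.
U+0E36: 3-byte form → E0 B8 B6.
U+0037: 1-byte form → 37.
U+87E1: 3-byte form → E8 9F A1.
U+009F: 2-byte form → C2 9F.
Concatenated (23 bytes): F0 A0 AE BD E4 9F 83 E3 82 94 F0 9F 9A B6 E0 B8 B6 37 E8 9F A1 C2 9F.

F0 A0 AE BD E4 9F 83 E3 82 94 F0 9F 9A B6 E0 B8 B6 37 E8 9F A1 C2 9F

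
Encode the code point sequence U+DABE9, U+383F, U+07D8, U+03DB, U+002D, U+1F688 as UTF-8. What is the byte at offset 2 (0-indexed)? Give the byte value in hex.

U+DABE9 → 4-byte form F3 9A AF A9 at offsets 0–3.
Offset 2 falls in char 1's range; it's byte 3 of F3 9A AF A9 = 0xAF.

0xAF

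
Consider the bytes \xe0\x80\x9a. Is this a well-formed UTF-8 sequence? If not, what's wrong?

invalid (overlong encoding)

Leading byte 0xE0 = 11100000 → 3-byte form.
Continuation bytes all match 10xxxxxx. Payload decodes to 0x1A.
But 0x1A < 0x800, the minimum for a 3-byte sequence — this is an overlong encoding.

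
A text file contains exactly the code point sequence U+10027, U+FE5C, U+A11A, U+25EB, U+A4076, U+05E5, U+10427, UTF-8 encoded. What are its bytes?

U+10027: 4-byte form → F0 90 80 A7.
U+FE5C: 3-byte form → EF B9 9C.
U+A11A: 3-byte form → EA 84 9A.
U+25EB: 3-byte form → E2 97 AB.
U+A4076: 4-byte form → F2 A4 81 B6.
U+05E5: 2-byte form → D7 A5.
U+10427: 4-byte form → F0 90 90 A7.
Concatenated (23 bytes): F0 90 80 A7 EF B9 9C EA 84 9A E2 97 AB F2 A4 81 B6 D7 A5 F0 90 90 A7.

F0 90 80 A7 EF B9 9C EA 84 9A E2 97 AB F2 A4 81 B6 D7 A5 F0 90 90 A7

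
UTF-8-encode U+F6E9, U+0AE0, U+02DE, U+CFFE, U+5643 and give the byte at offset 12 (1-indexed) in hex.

1-indexed offset 12 is 0-indexed offset 11.
U+F6E9 → 3-byte form EF 9B A9 at offsets 0–2.
U+0AE0 → 3-byte form E0 AB A0 at offsets 3–5.
U+02DE → 2-byte form CB 9E at offsets 6–7.
U+CFFE → 3-byte form EC BF BE at offsets 8–10.
U+5643 → 3-byte form E5 99 83 at offsets 11–13.
Offset 11 falls in char 5's range; it's byte 1 of E5 99 83 = 0xE5.

0xE5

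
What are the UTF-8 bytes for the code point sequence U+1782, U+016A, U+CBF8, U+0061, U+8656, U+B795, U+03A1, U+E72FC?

U+1782: 3-byte form → E1 9E 82.
U+016A: 2-byte form → C5 AA.
U+CBF8: 3-byte form → EC AF B8.
U+0061: 1-byte form → 61.
U+8656: 3-byte form → E8 99 96.
U+B795: 3-byte form → EB 9E 95.
U+03A1: 2-byte form → CE A1.
U+E72FC: 4-byte form → F3 A7 8B BC.
Concatenated (21 bytes): E1 9E 82 C5 AA EC AF B8 61 E8 99 96 EB 9E 95 CE A1 F3 A7 8B BC.

E1 9E 82 C5 AA EC AF B8 61 E8 99 96 EB 9E 95 CE A1 F3 A7 8B BC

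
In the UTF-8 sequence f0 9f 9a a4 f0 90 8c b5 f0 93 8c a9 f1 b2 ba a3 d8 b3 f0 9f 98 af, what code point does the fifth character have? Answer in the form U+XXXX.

Offset 0: leading byte 0xF0 = 11110000 → 4-byte char #1 = F0 9F 9A A4.
Offset 4: leading byte 0xF0 = 11110000 → 4-byte char #2 = F0 90 8C B5.
Offset 8: leading byte 0xF0 = 11110000 → 4-byte char #3 = F0 93 8C A9.
Offset 12: leading byte 0xF1 = 11110001 → 4-byte char #4 = F1 B2 BA A3.
Offset 16: leading byte 0xD8 = 11011000 → 2-byte char #5 = D8 B3.
Leading byte 0xD8 = 11011000 matches 110xxxxx → 2-byte sequence.
Byte 1: 0xD8 = 11011000, payload 11000 (5 bits).
Byte 2: 0xB3 = 10110011 (10xxxxxx ✓), payload 110011.
Concatenate: 11000110011 = 0x633 (11 bits → U+0633).

U+0633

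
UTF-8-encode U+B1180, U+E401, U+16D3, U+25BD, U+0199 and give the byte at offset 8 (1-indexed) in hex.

0xE1

1-indexed offset 8 is 0-indexed offset 7.
U+B1180 → 4-byte form F2 B1 86 80 at offsets 0–3.
U+E401 → 3-byte form EE 90 81 at offsets 4–6.
U+16D3 → 3-byte form E1 9B 93 at offsets 7–9.
Offset 7 falls in char 3's range; it's byte 1 of E1 9B 93 = 0xE1.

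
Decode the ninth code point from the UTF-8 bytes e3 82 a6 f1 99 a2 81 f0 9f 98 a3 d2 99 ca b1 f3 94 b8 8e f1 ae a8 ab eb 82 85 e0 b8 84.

U+0E04

Offset 0: leading byte 0xE3 = 11100011 → 3-byte char #1 = E3 82 A6.
Offset 3: leading byte 0xF1 = 11110001 → 4-byte char #2 = F1 99 A2 81.
Offset 7: leading byte 0xF0 = 11110000 → 4-byte char #3 = F0 9F 98 A3.
Offset 11: leading byte 0xD2 = 11010010 → 2-byte char #4 = D2 99.
Offset 13: leading byte 0xCA = 11001010 → 2-byte char #5 = CA B1.
Offset 15: leading byte 0xF3 = 11110011 → 4-byte char #6 = F3 94 B8 8E.
Offset 19: leading byte 0xF1 = 11110001 → 4-byte char #7 = F1 AE A8 AB.
Offset 23: leading byte 0xEB = 11101011 → 3-byte char #8 = EB 82 85.
Offset 26: leading byte 0xE0 = 11100000 → 3-byte char #9 = E0 B8 84.
Leading byte 0xE0 = 11100000 matches 1110xxxx → 3-byte sequence.
Byte 1: 0xE0 = 11100000, payload 0000 (4 bits).
Byte 2: 0xB8 = 10111000 (10xxxxxx ✓), payload 111000.
Byte 3: 0x84 = 10000100 (10xxxxxx ✓), payload 000100.
Concatenate: 0000111000000100 = 0xE04 (16 bits → U+0E04).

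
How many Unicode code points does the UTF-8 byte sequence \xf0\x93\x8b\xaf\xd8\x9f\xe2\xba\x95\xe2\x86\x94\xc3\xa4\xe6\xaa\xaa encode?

6

Byte at offset 0: 0xF0 = 11110000 → 4-byte char (#1). Advance 4.
Byte at offset 4: 0xD8 = 11011000 → 2-byte char (#2). Advance 2.
Byte at offset 6: 0xE2 = 11100010 → 3-byte char (#3). Advance 3.
Byte at offset 9: 0xE2 = 11100010 → 3-byte char (#4). Advance 3.
Byte at offset 12: 0xC3 = 11000011 → 2-byte char (#5). Advance 2.
Byte at offset 14: 0xE6 = 11100110 → 3-byte char (#6). Advance 3.
Reached end at offset 17 after 6 code points.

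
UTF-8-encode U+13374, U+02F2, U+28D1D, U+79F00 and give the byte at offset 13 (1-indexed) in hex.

0xBC

1-indexed offset 13 is 0-indexed offset 12.
U+13374 → 4-byte form F0 93 8D B4 at offsets 0–3.
U+02F2 → 2-byte form CB B2 at offsets 4–5.
U+28D1D → 4-byte form F0 A8 B4 9D at offsets 6–9.
U+79F00 → 4-byte form F1 B9 BC 80 at offsets 10–13.
Offset 12 falls in char 4's range; it's byte 3 of F1 B9 BC 80 = 0xBC.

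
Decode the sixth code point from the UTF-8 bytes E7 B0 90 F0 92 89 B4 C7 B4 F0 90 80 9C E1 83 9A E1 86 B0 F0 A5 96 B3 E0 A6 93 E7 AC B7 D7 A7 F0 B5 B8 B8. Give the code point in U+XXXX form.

U+11B0

Offset 0: leading byte 0xE7 = 11100111 → 3-byte char #1 = E7 B0 90.
Offset 3: leading byte 0xF0 = 11110000 → 4-byte char #2 = F0 92 89 B4.
Offset 7: leading byte 0xC7 = 11000111 → 2-byte char #3 = C7 B4.
Offset 9: leading byte 0xF0 = 11110000 → 4-byte char #4 = F0 90 80 9C.
Offset 13: leading byte 0xE1 = 11100001 → 3-byte char #5 = E1 83 9A.
Offset 16: leading byte 0xE1 = 11100001 → 3-byte char #6 = E1 86 B0.
Leading byte 0xE1 = 11100001 matches 1110xxxx → 3-byte sequence.
Byte 1: 0xE1 = 11100001, payload 0001 (4 bits).
Byte 2: 0x86 = 10000110 (10xxxxxx ✓), payload 000110.
Byte 3: 0xB0 = 10110000 (10xxxxxx ✓), payload 110000.
Concatenate: 0001000110110000 = 0x11B0 (16 bits → U+11B0).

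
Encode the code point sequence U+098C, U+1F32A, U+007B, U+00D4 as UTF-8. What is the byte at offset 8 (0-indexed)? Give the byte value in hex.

0xC3

U+098C → 3-byte form E0 A6 8C at offsets 0–2.
U+1F32A → 4-byte form F0 9F 8C AA at offsets 3–6.
U+007B → 1-byte form 7B at offsets 7–7.
U+00D4 → 2-byte form C3 94 at offsets 8–9.
Offset 8 falls in char 4's range; it's byte 1 of C3 94 = 0xC3.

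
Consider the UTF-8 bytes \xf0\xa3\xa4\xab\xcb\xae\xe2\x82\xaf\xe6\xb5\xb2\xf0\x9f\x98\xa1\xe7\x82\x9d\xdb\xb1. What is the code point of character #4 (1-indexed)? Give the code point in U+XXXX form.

Offset 0: leading byte 0xF0 = 11110000 → 4-byte char #1 = F0 A3 A4 AB.
Offset 4: leading byte 0xCB = 11001011 → 2-byte char #2 = CB AE.
Offset 6: leading byte 0xE2 = 11100010 → 3-byte char #3 = E2 82 AF.
Offset 9: leading byte 0xE6 = 11100110 → 3-byte char #4 = E6 B5 B2.
Leading byte 0xE6 = 11100110 matches 1110xxxx → 3-byte sequence.
Byte 1: 0xE6 = 11100110, payload 0110 (4 bits).
Byte 2: 0xB5 = 10110101 (10xxxxxx ✓), payload 110101.
Byte 3: 0xB2 = 10110010 (10xxxxxx ✓), payload 110010.
Concatenate: 0110110101110010 = 0x6D72 (16 bits → U+6D72).

U+6D72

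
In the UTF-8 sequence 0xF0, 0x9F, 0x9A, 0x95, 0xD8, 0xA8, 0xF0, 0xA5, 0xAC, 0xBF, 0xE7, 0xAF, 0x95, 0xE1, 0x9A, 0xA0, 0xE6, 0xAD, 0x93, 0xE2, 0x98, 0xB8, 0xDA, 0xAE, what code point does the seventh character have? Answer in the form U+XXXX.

Offset 0: leading byte 0xF0 = 11110000 → 4-byte char #1 = F0 9F 9A 95.
Offset 4: leading byte 0xD8 = 11011000 → 2-byte char #2 = D8 A8.
Offset 6: leading byte 0xF0 = 11110000 → 4-byte char #3 = F0 A5 AC BF.
Offset 10: leading byte 0xE7 = 11100111 → 3-byte char #4 = E7 AF 95.
Offset 13: leading byte 0xE1 = 11100001 → 3-byte char #5 = E1 9A A0.
Offset 16: leading byte 0xE6 = 11100110 → 3-byte char #6 = E6 AD 93.
Offset 19: leading byte 0xE2 = 11100010 → 3-byte char #7 = E2 98 B8.
Leading byte 0xE2 = 11100010 matches 1110xxxx → 3-byte sequence.
Byte 1: 0xE2 = 11100010, payload 0010 (4 bits).
Byte 2: 0x98 = 10011000 (10xxxxxx ✓), payload 011000.
Byte 3: 0xB8 = 10111000 (10xxxxxx ✓), payload 111000.
Concatenate: 0010011000111000 = 0x2638 (16 bits → U+2638).

U+2638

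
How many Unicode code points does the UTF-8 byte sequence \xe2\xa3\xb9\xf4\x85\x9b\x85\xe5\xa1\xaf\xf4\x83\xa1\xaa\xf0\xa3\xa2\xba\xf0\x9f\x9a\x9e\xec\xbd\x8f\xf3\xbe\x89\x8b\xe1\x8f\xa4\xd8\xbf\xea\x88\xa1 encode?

Byte at offset 0: 0xE2 = 11100010 → 3-byte char (#1). Advance 3.
Byte at offset 3: 0xF4 = 11110100 → 4-byte char (#2). Advance 4.
Byte at offset 7: 0xE5 = 11100101 → 3-byte char (#3). Advance 3.
Byte at offset 10: 0xF4 = 11110100 → 4-byte char (#4). Advance 4.
Byte at offset 14: 0xF0 = 11110000 → 4-byte char (#5). Advance 4.
Byte at offset 18: 0xF0 = 11110000 → 4-byte char (#6). Advance 4.
Byte at offset 22: 0xEC = 11101100 → 3-byte char (#7). Advance 3.
Byte at offset 25: 0xF3 = 11110011 → 4-byte char (#8). Advance 4.
Byte at offset 29: 0xE1 = 11100001 → 3-byte char (#9). Advance 3.
Byte at offset 32: 0xD8 = 11011000 → 2-byte char (#10). Advance 2.
Byte at offset 34: 0xEA = 11101010 → 3-byte char (#11). Advance 3.
Reached end at offset 37 after 11 code points.

11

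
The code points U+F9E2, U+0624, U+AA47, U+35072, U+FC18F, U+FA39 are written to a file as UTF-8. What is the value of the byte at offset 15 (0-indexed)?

0x8F

U+F9E2 → 3-byte form EF A7 A2 at offsets 0–2.
U+0624 → 2-byte form D8 A4 at offsets 3–4.
U+AA47 → 3-byte form EA A9 87 at offsets 5–7.
U+35072 → 4-byte form F0 B5 81 B2 at offsets 8–11.
U+FC18F → 4-byte form F3 BC 86 8F at offsets 12–15.
Offset 15 falls in char 5's range; it's byte 4 of F3 BC 86 8F = 0x8F.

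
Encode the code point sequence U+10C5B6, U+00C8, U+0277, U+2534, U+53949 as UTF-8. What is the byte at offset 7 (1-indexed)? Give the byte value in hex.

0xC9

1-indexed offset 7 is 0-indexed offset 6.
U+10C5B6 → 4-byte form F4 8C 96 B6 at offsets 0–3.
U+00C8 → 2-byte form C3 88 at offsets 4–5.
U+0277 → 2-byte form C9 B7 at offsets 6–7.
Offset 6 falls in char 3's range; it's byte 1 of C9 B7 = 0xC9.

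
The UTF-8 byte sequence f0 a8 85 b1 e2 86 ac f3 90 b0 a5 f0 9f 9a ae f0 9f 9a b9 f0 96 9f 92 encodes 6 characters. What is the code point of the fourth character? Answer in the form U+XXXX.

Offset 0: leading byte 0xF0 = 11110000 → 4-byte char #1 = F0 A8 85 B1.
Offset 4: leading byte 0xE2 = 11100010 → 3-byte char #2 = E2 86 AC.
Offset 7: leading byte 0xF3 = 11110011 → 4-byte char #3 = F3 90 B0 A5.
Offset 11: leading byte 0xF0 = 11110000 → 4-byte char #4 = F0 9F 9A AE.
Leading byte 0xF0 = 11110000 matches 11110xxx → 4-byte sequence.
Byte 1: 0xF0 = 11110000, payload 000 (3 bits).
Byte 2: 0x9F = 10011111 (10xxxxxx ✓), payload 011111.
Byte 3: 0x9A = 10011010 (10xxxxxx ✓), payload 011010.
Byte 4: 0xAE = 10101110 (10xxxxxx ✓), payload 101110.
Concatenate: 000011111011010101110 = 0x1F6AE (21 bits → U+1F6AE).

U+1F6AE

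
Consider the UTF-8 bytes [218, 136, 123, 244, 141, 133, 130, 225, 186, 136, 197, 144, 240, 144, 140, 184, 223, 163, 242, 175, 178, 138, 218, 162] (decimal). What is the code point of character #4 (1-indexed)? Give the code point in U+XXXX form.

Offset 0: leading byte 0xDA = 11011010 → 2-byte char #1 = DA 88.
Offset 2: leading byte 0x7B = 01111011 → 1-byte char #2 = 7B.
Offset 3: leading byte 0xF4 = 11110100 → 4-byte char #3 = F4 8D 85 82.
Offset 7: leading byte 0xE1 = 11100001 → 3-byte char #4 = E1 BA 88.
Leading byte 0xE1 = 11100001 matches 1110xxxx → 3-byte sequence.
Byte 1: 0xE1 = 11100001, payload 0001 (4 bits).
Byte 2: 0xBA = 10111010 (10xxxxxx ✓), payload 111010.
Byte 3: 0x88 = 10001000 (10xxxxxx ✓), payload 001000.
Concatenate: 0001111010001000 = 0x1E88 (16 bits → U+1E88).

U+1E88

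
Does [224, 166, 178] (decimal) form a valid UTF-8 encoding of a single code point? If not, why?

Leading byte 0xE0 = 11100000 → 3-byte form.
Continuation bytes 0xA6=10100110, 0xB2=10110010 all match 10xxxxxx.
Decoded value 0x9B2 is ≥ 0x800 (shortest form) and not a surrogate.

valid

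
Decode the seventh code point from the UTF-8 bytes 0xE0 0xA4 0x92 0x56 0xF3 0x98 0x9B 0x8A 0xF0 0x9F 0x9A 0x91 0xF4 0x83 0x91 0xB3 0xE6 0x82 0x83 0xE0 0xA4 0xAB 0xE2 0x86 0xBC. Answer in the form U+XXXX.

U+092B

Offset 0: leading byte 0xE0 = 11100000 → 3-byte char #1 = E0 A4 92.
Offset 3: leading byte 0x56 = 01010110 → 1-byte char #2 = 56.
Offset 4: leading byte 0xF3 = 11110011 → 4-byte char #3 = F3 98 9B 8A.
Offset 8: leading byte 0xF0 = 11110000 → 4-byte char #4 = F0 9F 9A 91.
Offset 12: leading byte 0xF4 = 11110100 → 4-byte char #5 = F4 83 91 B3.
Offset 16: leading byte 0xE6 = 11100110 → 3-byte char #6 = E6 82 83.
Offset 19: leading byte 0xE0 = 11100000 → 3-byte char #7 = E0 A4 AB.
Leading byte 0xE0 = 11100000 matches 1110xxxx → 3-byte sequence.
Byte 1: 0xE0 = 11100000, payload 0000 (4 bits).
Byte 2: 0xA4 = 10100100 (10xxxxxx ✓), payload 100100.
Byte 3: 0xAB = 10101011 (10xxxxxx ✓), payload 101011.
Concatenate: 0000100100101011 = 0x92B (16 bits → U+092B).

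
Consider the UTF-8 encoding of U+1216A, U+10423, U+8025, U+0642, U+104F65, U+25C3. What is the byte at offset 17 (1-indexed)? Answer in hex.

1-indexed offset 17 is 0-indexed offset 16.
U+1216A → 4-byte form F0 92 85 AA at offsets 0–3.
U+10423 → 4-byte form F0 90 90 A3 at offsets 4–7.
U+8025 → 3-byte form E8 80 A5 at offsets 8–10.
U+0642 → 2-byte form D9 82 at offsets 11–12.
U+104F65 → 4-byte form F4 84 BD A5 at offsets 13–16.
Offset 16 falls in char 5's range; it's byte 4 of F4 84 BD A5 = 0xA5.

0xA5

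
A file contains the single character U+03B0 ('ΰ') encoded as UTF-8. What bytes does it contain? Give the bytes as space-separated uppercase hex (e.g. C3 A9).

CE B0

U+03B0 = 0x3B0 = 944 decimal. In range U+0080–U+07FF → 2-byte form: 110xxxxx 10xxxxxx.
Binary (11 bits): 01110110000.
Split 5+6: 01110 | 110000.
Byte 1: 11001110 = 0xCE.
Byte 2: 10110000 = 0xB0.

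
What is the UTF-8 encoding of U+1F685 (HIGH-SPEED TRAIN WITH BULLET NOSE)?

U+1F685 = 0x1F685 = 128645 decimal. In range U+10000–U+10FFFF → 4-byte form: 11110xxx 10xxxxxx 10xxxxxx 10xxxxxx.
Binary (21 bits): 000011111011010000101.
Split 3+6+6+6: 000 | 011111 | 011010 | 000101.
Byte 1: 11110000 = 0xF0.
Byte 2: 10011111 = 0x9F.
Byte 3: 10011010 = 0x9A.
Byte 4: 10000101 = 0x85.

F0 9F 9A 85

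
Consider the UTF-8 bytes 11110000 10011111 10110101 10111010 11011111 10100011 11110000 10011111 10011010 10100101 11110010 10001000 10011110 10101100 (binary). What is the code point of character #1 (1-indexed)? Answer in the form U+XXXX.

U+1FD7A

Offset 0: leading byte 0xF0 = 11110000 → 4-byte char #1 = F0 9F B5 BA.
Leading byte 0xF0 = 11110000 matches 11110xxx → 4-byte sequence.
Byte 1: 0xF0 = 11110000, payload 000 (3 bits).
Byte 2: 0x9F = 10011111 (10xxxxxx ✓), payload 011111.
Byte 3: 0xB5 = 10110101 (10xxxxxx ✓), payload 110101.
Byte 4: 0xBA = 10111010 (10xxxxxx ✓), payload 111010.
Concatenate: 000011111110101111010 = 0x1FD7A (21 bits → U+1FD7A).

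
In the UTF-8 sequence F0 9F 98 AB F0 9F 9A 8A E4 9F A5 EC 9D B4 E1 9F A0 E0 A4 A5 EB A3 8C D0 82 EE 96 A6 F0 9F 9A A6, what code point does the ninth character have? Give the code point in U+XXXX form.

U+E5A6

Offset 0: leading byte 0xF0 = 11110000 → 4-byte char #1 = F0 9F 98 AB.
Offset 4: leading byte 0xF0 = 11110000 → 4-byte char #2 = F0 9F 9A 8A.
Offset 8: leading byte 0xE4 = 11100100 → 3-byte char #3 = E4 9F A5.
Offset 11: leading byte 0xEC = 11101100 → 3-byte char #4 = EC 9D B4.
Offset 14: leading byte 0xE1 = 11100001 → 3-byte char #5 = E1 9F A0.
Offset 17: leading byte 0xE0 = 11100000 → 3-byte char #6 = E0 A4 A5.
Offset 20: leading byte 0xEB = 11101011 → 3-byte char #7 = EB A3 8C.
Offset 23: leading byte 0xD0 = 11010000 → 2-byte char #8 = D0 82.
Offset 25: leading byte 0xEE = 11101110 → 3-byte char #9 = EE 96 A6.
Leading byte 0xEE = 11101110 matches 1110xxxx → 3-byte sequence.
Byte 1: 0xEE = 11101110, payload 1110 (4 bits).
Byte 2: 0x96 = 10010110 (10xxxxxx ✓), payload 010110.
Byte 3: 0xA6 = 10100110 (10xxxxxx ✓), payload 100110.
Concatenate: 1110010110100110 = 0xE5A6 (16 bits → U+E5A6).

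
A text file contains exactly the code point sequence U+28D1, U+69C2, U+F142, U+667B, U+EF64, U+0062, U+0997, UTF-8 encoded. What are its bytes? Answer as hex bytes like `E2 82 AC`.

E2 A3 91 E6 A7 82 EF 85 82 E6 99 BB EE BD A4 62 E0 A6 97

U+28D1: 3-byte form → E2 A3 91.
U+69C2: 3-byte form → E6 A7 82.
U+F142: 3-byte form → EF 85 82.
U+667B: 3-byte form → E6 99 BB.
U+EF64: 3-byte form → EE BD A4.
U+0062: 1-byte form → 62.
U+0997: 3-byte form → E0 A6 97.
Concatenated (19 bytes): E2 A3 91 E6 A7 82 EF 85 82 E6 99 BB EE BD A4 62 E0 A6 97.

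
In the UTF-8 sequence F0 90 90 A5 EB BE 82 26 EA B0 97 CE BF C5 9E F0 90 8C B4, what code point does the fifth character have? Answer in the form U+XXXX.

U+03BF

Offset 0: leading byte 0xF0 = 11110000 → 4-byte char #1 = F0 90 90 A5.
Offset 4: leading byte 0xEB = 11101011 → 3-byte char #2 = EB BE 82.
Offset 7: leading byte 0x26 = 00100110 → 1-byte char #3 = 26.
Offset 8: leading byte 0xEA = 11101010 → 3-byte char #4 = EA B0 97.
Offset 11: leading byte 0xCE = 11001110 → 2-byte char #5 = CE BF.
Leading byte 0xCE = 11001110 matches 110xxxxx → 2-byte sequence.
Byte 1: 0xCE = 11001110, payload 01110 (5 bits).
Byte 2: 0xBF = 10111111 (10xxxxxx ✓), payload 111111.
Concatenate: 01110111111 = 0x3BF (11 bits → U+03BF).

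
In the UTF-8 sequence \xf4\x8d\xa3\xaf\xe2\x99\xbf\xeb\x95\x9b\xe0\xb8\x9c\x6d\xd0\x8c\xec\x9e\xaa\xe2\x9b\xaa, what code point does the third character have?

U+B55B

Offset 0: leading byte 0xF4 = 11110100 → 4-byte char #1 = F4 8D A3 AF.
Offset 4: leading byte 0xE2 = 11100010 → 3-byte char #2 = E2 99 BF.
Offset 7: leading byte 0xEB = 11101011 → 3-byte char #3 = EB 95 9B.
Leading byte 0xEB = 11101011 matches 1110xxxx → 3-byte sequence.
Byte 1: 0xEB = 11101011, payload 1011 (4 bits).
Byte 2: 0x95 = 10010101 (10xxxxxx ✓), payload 010101.
Byte 3: 0x9B = 10011011 (10xxxxxx ✓), payload 011011.
Concatenate: 1011010101011011 = 0xB55B (16 bits → U+B55B).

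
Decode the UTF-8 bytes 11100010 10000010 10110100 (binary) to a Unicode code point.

U+20B4

Leading byte 0xE2 = 11100010 matches 1110xxxx → 3-byte sequence.
Byte 1: 0xE2 = 11100010, payload 0010 (4 bits).
Byte 2: 0x82 = 10000010 (10xxxxxx ✓), payload 000010.
Byte 3: 0xB4 = 10110100 (10xxxxxx ✓), payload 110100.
Concatenate: 0010000010110100 = 0x20B4 (16 bits → U+20B4).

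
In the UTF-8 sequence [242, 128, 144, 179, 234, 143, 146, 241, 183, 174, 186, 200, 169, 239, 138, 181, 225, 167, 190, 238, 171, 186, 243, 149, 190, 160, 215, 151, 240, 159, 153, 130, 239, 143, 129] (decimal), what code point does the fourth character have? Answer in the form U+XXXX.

Offset 0: leading byte 0xF2 = 11110010 → 4-byte char #1 = F2 80 90 B3.
Offset 4: leading byte 0xEA = 11101010 → 3-byte char #2 = EA 8F 92.
Offset 7: leading byte 0xF1 = 11110001 → 4-byte char #3 = F1 B7 AE BA.
Offset 11: leading byte 0xC8 = 11001000 → 2-byte char #4 = C8 A9.
Leading byte 0xC8 = 11001000 matches 110xxxxx → 2-byte sequence.
Byte 1: 0xC8 = 11001000, payload 01000 (5 bits).
Byte 2: 0xA9 = 10101001 (10xxxxxx ✓), payload 101001.
Concatenate: 01000101001 = 0x229 (11 bits → U+0229).

U+0229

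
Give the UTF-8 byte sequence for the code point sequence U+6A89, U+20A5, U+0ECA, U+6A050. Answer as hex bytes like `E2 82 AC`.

E6 AA 89 E2 82 A5 E0 BB 8A F1 AA 81 90

U+6A89: 3-byte form → E6 AA 89.
U+20A5: 3-byte form → E2 82 A5.
U+0ECA: 3-byte form → E0 BB 8A.
U+6A050: 4-byte form → F1 AA 81 90.
Concatenated (13 bytes): E6 AA 89 E2 82 A5 E0 BB 8A F1 AA 81 90.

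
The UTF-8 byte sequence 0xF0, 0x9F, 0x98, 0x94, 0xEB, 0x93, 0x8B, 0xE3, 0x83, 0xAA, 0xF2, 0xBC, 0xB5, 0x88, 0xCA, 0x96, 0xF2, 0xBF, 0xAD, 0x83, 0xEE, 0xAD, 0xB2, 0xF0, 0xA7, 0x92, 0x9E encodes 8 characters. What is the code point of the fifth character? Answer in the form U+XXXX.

Offset 0: leading byte 0xF0 = 11110000 → 4-byte char #1 = F0 9F 98 94.
Offset 4: leading byte 0xEB = 11101011 → 3-byte char #2 = EB 93 8B.
Offset 7: leading byte 0xE3 = 11100011 → 3-byte char #3 = E3 83 AA.
Offset 10: leading byte 0xF2 = 11110010 → 4-byte char #4 = F2 BC B5 88.
Offset 14: leading byte 0xCA = 11001010 → 2-byte char #5 = CA 96.
Leading byte 0xCA = 11001010 matches 110xxxxx → 2-byte sequence.
Byte 1: 0xCA = 11001010, payload 01010 (5 bits).
Byte 2: 0x96 = 10010110 (10xxxxxx ✓), payload 010110.
Concatenate: 01010010110 = 0x296 (11 bits → U+0296).

U+0296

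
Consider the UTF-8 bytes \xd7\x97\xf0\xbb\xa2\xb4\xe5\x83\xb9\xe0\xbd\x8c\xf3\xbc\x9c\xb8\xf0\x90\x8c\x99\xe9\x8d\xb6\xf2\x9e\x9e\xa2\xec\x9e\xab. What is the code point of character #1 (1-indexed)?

U+05D7

Offset 0: leading byte 0xD7 = 11010111 → 2-byte char #1 = D7 97.
Leading byte 0xD7 = 11010111 matches 110xxxxx → 2-byte sequence.
Byte 1: 0xD7 = 11010111, payload 10111 (5 bits).
Byte 2: 0x97 = 10010111 (10xxxxxx ✓), payload 010111.
Concatenate: 10111010111 = 0x5D7 (11 bits → U+05D7).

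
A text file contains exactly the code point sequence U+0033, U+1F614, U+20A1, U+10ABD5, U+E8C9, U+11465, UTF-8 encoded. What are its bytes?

33 F0 9F 98 94 E2 82 A1 F4 8A AF 95 EE A3 89 F0 91 91 A5

U+0033: 1-byte form → 33.
U+1F614: 4-byte form → F0 9F 98 94.
U+20A1: 3-byte form → E2 82 A1.
U+10ABD5: 4-byte form → F4 8A AF 95.
U+E8C9: 3-byte form → EE A3 89.
U+11465: 4-byte form → F0 91 91 A5.
Concatenated (19 bytes): 33 F0 9F 98 94 E2 82 A1 F4 8A AF 95 EE A3 89 F0 91 91 A5.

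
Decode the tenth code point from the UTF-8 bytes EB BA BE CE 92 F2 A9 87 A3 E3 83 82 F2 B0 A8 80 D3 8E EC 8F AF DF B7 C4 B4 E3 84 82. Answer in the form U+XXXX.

U+3102

Offset 0: leading byte 0xEB = 11101011 → 3-byte char #1 = EB BA BE.
Offset 3: leading byte 0xCE = 11001110 → 2-byte char #2 = CE 92.
Offset 5: leading byte 0xF2 = 11110010 → 4-byte char #3 = F2 A9 87 A3.
Offset 9: leading byte 0xE3 = 11100011 → 3-byte char #4 = E3 83 82.
Offset 12: leading byte 0xF2 = 11110010 → 4-byte char #5 = F2 B0 A8 80.
Offset 16: leading byte 0xD3 = 11010011 → 2-byte char #6 = D3 8E.
Offset 18: leading byte 0xEC = 11101100 → 3-byte char #7 = EC 8F AF.
Offset 21: leading byte 0xDF = 11011111 → 2-byte char #8 = DF B7.
Offset 23: leading byte 0xC4 = 11000100 → 2-byte char #9 = C4 B4.
Offset 25: leading byte 0xE3 = 11100011 → 3-byte char #10 = E3 84 82.
Leading byte 0xE3 = 11100011 matches 1110xxxx → 3-byte sequence.
Byte 1: 0xE3 = 11100011, payload 0011 (4 bits).
Byte 2: 0x84 = 10000100 (10xxxxxx ✓), payload 000100.
Byte 3: 0x82 = 10000010 (10xxxxxx ✓), payload 000010.
Concatenate: 0011000100000010 = 0x3102 (16 bits → U+3102).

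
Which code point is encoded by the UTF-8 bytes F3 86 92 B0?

U+C64B0

Leading byte 0xF3 = 11110011 matches 11110xxx → 4-byte sequence.
Byte 1: 0xF3 = 11110011, payload 011 (3 bits).
Byte 2: 0x86 = 10000110 (10xxxxxx ✓), payload 000110.
Byte 3: 0x92 = 10010010 (10xxxxxx ✓), payload 010010.
Byte 4: 0xB0 = 10110000 (10xxxxxx ✓), payload 110000.
Concatenate: 011000110010010110000 = 0xC64B0 (21 bits → U+C64B0).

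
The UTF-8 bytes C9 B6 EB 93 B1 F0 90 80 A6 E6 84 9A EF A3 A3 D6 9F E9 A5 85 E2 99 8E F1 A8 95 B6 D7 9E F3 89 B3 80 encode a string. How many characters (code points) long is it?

Byte at offset 0: 0xC9 = 11001001 → 2-byte char (#1). Advance 2.
Byte at offset 2: 0xEB = 11101011 → 3-byte char (#2). Advance 3.
Byte at offset 5: 0xF0 = 11110000 → 4-byte char (#3). Advance 4.
Byte at offset 9: 0xE6 = 11100110 → 3-byte char (#4). Advance 3.
Byte at offset 12: 0xEF = 11101111 → 3-byte char (#5). Advance 3.
Byte at offset 15: 0xD6 = 11010110 → 2-byte char (#6). Advance 2.
Byte at offset 17: 0xE9 = 11101001 → 3-byte char (#7). Advance 3.
Byte at offset 20: 0xE2 = 11100010 → 3-byte char (#8). Advance 3.
Byte at offset 23: 0xF1 = 11110001 → 4-byte char (#9). Advance 4.
Byte at offset 27: 0xD7 = 11010111 → 2-byte char (#10). Advance 2.
Byte at offset 29: 0xF3 = 11110011 → 4-byte char (#11). Advance 4.
Reached end at offset 33 after 11 code points.

11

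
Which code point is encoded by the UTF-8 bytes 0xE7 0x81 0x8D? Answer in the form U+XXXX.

Leading byte 0xE7 = 11100111 matches 1110xxxx → 3-byte sequence.
Byte 1: 0xE7 = 11100111, payload 0111 (4 bits).
Byte 2: 0x81 = 10000001 (10xxxxxx ✓), payload 000001.
Byte 3: 0x8D = 10001101 (10xxxxxx ✓), payload 001101.
Concatenate: 0111000001001101 = 0x704D (16 bits → U+704D).

U+704D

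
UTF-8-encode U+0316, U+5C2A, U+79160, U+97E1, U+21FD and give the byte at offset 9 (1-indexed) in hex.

0xA0

1-indexed offset 9 is 0-indexed offset 8.
U+0316 → 2-byte form CC 96 at offsets 0–1.
U+5C2A → 3-byte form E5 B0 AA at offsets 2–4.
U+79160 → 4-byte form F1 B9 85 A0 at offsets 5–8.
Offset 8 falls in char 3's range; it's byte 4 of F1 B9 85 A0 = 0xA0.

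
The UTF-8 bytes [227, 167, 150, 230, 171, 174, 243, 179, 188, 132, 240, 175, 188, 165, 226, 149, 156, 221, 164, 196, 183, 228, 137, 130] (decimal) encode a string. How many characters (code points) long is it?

Byte at offset 0: 0xE3 = 11100011 → 3-byte char (#1). Advance 3.
Byte at offset 3: 0xE6 = 11100110 → 3-byte char (#2). Advance 3.
Byte at offset 6: 0xF3 = 11110011 → 4-byte char (#3). Advance 4.
Byte at offset 10: 0xF0 = 11110000 → 4-byte char (#4). Advance 4.
Byte at offset 14: 0xE2 = 11100010 → 3-byte char (#5). Advance 3.
Byte at offset 17: 0xDD = 11011101 → 2-byte char (#6). Advance 2.
Byte at offset 19: 0xC4 = 11000100 → 2-byte char (#7). Advance 2.
Byte at offset 21: 0xE4 = 11100100 → 3-byte char (#8). Advance 3.
Reached end at offset 24 after 8 code points.

8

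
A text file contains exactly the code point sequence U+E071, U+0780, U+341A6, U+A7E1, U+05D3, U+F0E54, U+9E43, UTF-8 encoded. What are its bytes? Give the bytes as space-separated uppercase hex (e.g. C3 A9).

EE 81 B1 DE 80 F0 B4 86 A6 EA 9F A1 D7 93 F3 B0 B9 94 E9 B9 83

U+E071: 3-byte form → EE 81 B1.
U+0780: 2-byte form → DE 80.
U+341A6: 4-byte form → F0 B4 86 A6.
U+A7E1: 3-byte form → EA 9F A1.
U+05D3: 2-byte form → D7 93.
U+F0E54: 4-byte form → F3 B0 B9 94.
U+9E43: 3-byte form → E9 B9 83.
Concatenated (21 bytes): EE 81 B1 DE 80 F0 B4 86 A6 EA 9F A1 D7 93 F3 B0 B9 94 E9 B9 83.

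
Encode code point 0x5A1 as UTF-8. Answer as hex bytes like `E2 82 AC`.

D6 A1

U+05A1 = 0x5A1 = 1441 decimal. In range U+0080–U+07FF → 2-byte form: 110xxxxx 10xxxxxx.
Binary (11 bits): 10110100001.
Split 5+6: 10110 | 100001.
Byte 1: 11010110 = 0xD6.
Byte 2: 10100001 = 0xA1.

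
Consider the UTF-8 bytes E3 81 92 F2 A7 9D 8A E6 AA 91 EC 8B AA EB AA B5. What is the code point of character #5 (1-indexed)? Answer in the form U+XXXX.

U+BAB5

Offset 0: leading byte 0xE3 = 11100011 → 3-byte char #1 = E3 81 92.
Offset 3: leading byte 0xF2 = 11110010 → 4-byte char #2 = F2 A7 9D 8A.
Offset 7: leading byte 0xE6 = 11100110 → 3-byte char #3 = E6 AA 91.
Offset 10: leading byte 0xEC = 11101100 → 3-byte char #4 = EC 8B AA.
Offset 13: leading byte 0xEB = 11101011 → 3-byte char #5 = EB AA B5.
Leading byte 0xEB = 11101011 matches 1110xxxx → 3-byte sequence.
Byte 1: 0xEB = 11101011, payload 1011 (4 bits).
Byte 2: 0xAA = 10101010 (10xxxxxx ✓), payload 101010.
Byte 3: 0xB5 = 10110101 (10xxxxxx ✓), payload 110101.
Concatenate: 1011101010110101 = 0xBAB5 (16 bits → U+BAB5).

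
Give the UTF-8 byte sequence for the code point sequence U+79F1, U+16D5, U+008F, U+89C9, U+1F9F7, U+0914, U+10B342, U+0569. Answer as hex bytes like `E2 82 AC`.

E7 A7 B1 E1 9B 95 C2 8F E8 A7 89 F0 9F A7 B7 E0 A4 94 F4 8B 8D 82 D5 A9

U+79F1: 3-byte form → E7 A7 B1.
U+16D5: 3-byte form → E1 9B 95.
U+008F: 2-byte form → C2 8F.
U+89C9: 3-byte form → E8 A7 89.
U+1F9F7: 4-byte form → F0 9F A7 B7.
U+0914: 3-byte form → E0 A4 94.
U+10B342: 4-byte form → F4 8B 8D 82.
U+0569: 2-byte form → D5 A9.
Concatenated (24 bytes): E7 A7 B1 E1 9B 95 C2 8F E8 A7 89 F0 9F A7 B7 E0 A4 94 F4 8B 8D 82 D5 A9.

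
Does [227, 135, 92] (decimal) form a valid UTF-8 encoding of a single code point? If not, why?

Leading byte 0xE3 = 11100011 → 3-byte form.
Byte 3 is 0x5C = 01011100, which is not 10xxxxxx — expected a continuation byte.

invalid (non-continuation byte where continuation expected)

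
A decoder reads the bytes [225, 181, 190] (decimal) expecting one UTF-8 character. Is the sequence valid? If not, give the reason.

Leading byte 0xE1 = 11100001 → 3-byte form.
Continuation bytes 0xB5=10110101, 0xBE=10111110 all match 10xxxxxx.
Decoded value 0x1D7E is ≥ 0x800 (shortest form) and not a surrogate.

valid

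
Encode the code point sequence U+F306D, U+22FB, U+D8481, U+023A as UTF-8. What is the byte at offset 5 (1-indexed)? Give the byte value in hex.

1-indexed offset 5 is 0-indexed offset 4.
U+F306D → 4-byte form F3 B3 81 AD at offsets 0–3.
U+22FB → 3-byte form E2 8B BB at offsets 4–6.
Offset 4 falls in char 2's range; it's byte 1 of E2 8B BB = 0xE2.

0xE2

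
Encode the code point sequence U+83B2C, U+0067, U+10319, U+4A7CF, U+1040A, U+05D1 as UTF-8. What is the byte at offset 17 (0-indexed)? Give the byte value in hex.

0xD7

U+83B2C → 4-byte form F2 83 AC AC at offsets 0–3.
U+0067 → 1-byte form 67 at offsets 4–4.
U+10319 → 4-byte form F0 90 8C 99 at offsets 5–8.
U+4A7CF → 4-byte form F1 8A 9F 8F at offsets 9–12.
U+1040A → 4-byte form F0 90 90 8A at offsets 13–16.
U+05D1 → 2-byte form D7 91 at offsets 17–18.
Offset 17 falls in char 6's range; it's byte 1 of D7 91 = 0xD7.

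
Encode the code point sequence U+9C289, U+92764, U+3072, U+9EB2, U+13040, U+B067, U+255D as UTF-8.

U+9C289: 4-byte form → F2 9C 8A 89.
U+92764: 4-byte form → F2 92 9D A4.
U+3072: 3-byte form → E3 81 B2.
U+9EB2: 3-byte form → E9 BA B2.
U+13040: 4-byte form → F0 93 81 80.
U+B067: 3-byte form → EB 81 A7.
U+255D: 3-byte form → E2 95 9D.
Concatenated (24 bytes): F2 9C 8A 89 F2 92 9D A4 E3 81 B2 E9 BA B2 F0 93 81 80 EB 81 A7 E2 95 9D.

F2 9C 8A 89 F2 92 9D A4 E3 81 B2 E9 BA B2 F0 93 81 80 EB 81 A7 E2 95 9D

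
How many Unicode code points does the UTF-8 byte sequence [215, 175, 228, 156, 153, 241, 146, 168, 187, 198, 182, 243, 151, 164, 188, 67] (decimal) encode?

6

Byte at offset 0: 0xD7 = 11010111 → 2-byte char (#1). Advance 2.
Byte at offset 2: 0xE4 = 11100100 → 3-byte char (#2). Advance 3.
Byte at offset 5: 0xF1 = 11110001 → 4-byte char (#3). Advance 4.
Byte at offset 9: 0xC6 = 11000110 → 2-byte char (#4). Advance 2.
Byte at offset 11: 0xF3 = 11110011 → 4-byte char (#5). Advance 4.
Byte at offset 15: 0x43 = 01000011 → 1-byte char (#6). Advance 1.
Reached end at offset 16 after 6 code points.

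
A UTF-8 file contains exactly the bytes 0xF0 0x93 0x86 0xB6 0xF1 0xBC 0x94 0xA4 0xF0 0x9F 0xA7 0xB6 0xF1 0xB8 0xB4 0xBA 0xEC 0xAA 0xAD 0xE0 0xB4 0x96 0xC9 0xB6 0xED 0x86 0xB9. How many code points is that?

Byte at offset 0: 0xF0 = 11110000 → 4-byte char (#1). Advance 4.
Byte at offset 4: 0xF1 = 11110001 → 4-byte char (#2). Advance 4.
Byte at offset 8: 0xF0 = 11110000 → 4-byte char (#3). Advance 4.
Byte at offset 12: 0xF1 = 11110001 → 4-byte char (#4). Advance 4.
Byte at offset 16: 0xEC = 11101100 → 3-byte char (#5). Advance 3.
Byte at offset 19: 0xE0 = 11100000 → 3-byte char (#6). Advance 3.
Byte at offset 22: 0xC9 = 11001001 → 2-byte char (#7). Advance 2.
Byte at offset 24: 0xED = 11101101 → 3-byte char (#8). Advance 3.
Reached end at offset 27 after 8 code points.

8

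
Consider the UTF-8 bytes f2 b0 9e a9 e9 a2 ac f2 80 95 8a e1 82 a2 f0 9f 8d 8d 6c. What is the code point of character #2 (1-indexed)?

Offset 0: leading byte 0xF2 = 11110010 → 4-byte char #1 = F2 B0 9E A9.
Offset 4: leading byte 0xE9 = 11101001 → 3-byte char #2 = E9 A2 AC.
Leading byte 0xE9 = 11101001 matches 1110xxxx → 3-byte sequence.
Byte 1: 0xE9 = 11101001, payload 1001 (4 bits).
Byte 2: 0xA2 = 10100010 (10xxxxxx ✓), payload 100010.
Byte 3: 0xAC = 10101100 (10xxxxxx ✓), payload 101100.
Concatenate: 1001100010101100 = 0x98AC (16 bits → U+98AC).

U+98AC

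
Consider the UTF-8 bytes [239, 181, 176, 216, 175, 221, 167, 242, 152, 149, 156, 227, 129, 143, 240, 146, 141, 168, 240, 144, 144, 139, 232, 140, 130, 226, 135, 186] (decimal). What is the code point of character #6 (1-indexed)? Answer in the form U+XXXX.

Offset 0: leading byte 0xEF = 11101111 → 3-byte char #1 = EF B5 B0.
Offset 3: leading byte 0xD8 = 11011000 → 2-byte char #2 = D8 AF.
Offset 5: leading byte 0xDD = 11011101 → 2-byte char #3 = DD A7.
Offset 7: leading byte 0xF2 = 11110010 → 4-byte char #4 = F2 98 95 9C.
Offset 11: leading byte 0xE3 = 11100011 → 3-byte char #5 = E3 81 8F.
Offset 14: leading byte 0xF0 = 11110000 → 4-byte char #6 = F0 92 8D A8.
Leading byte 0xF0 = 11110000 matches 11110xxx → 4-byte sequence.
Byte 1: 0xF0 = 11110000, payload 000 (3 bits).
Byte 2: 0x92 = 10010010 (10xxxxxx ✓), payload 010010.
Byte 3: 0x8D = 10001101 (10xxxxxx ✓), payload 001101.
Byte 4: 0xA8 = 10101000 (10xxxxxx ✓), payload 101000.
Concatenate: 000010010001101101000 = 0x12368 (21 bits → U+12368).

U+12368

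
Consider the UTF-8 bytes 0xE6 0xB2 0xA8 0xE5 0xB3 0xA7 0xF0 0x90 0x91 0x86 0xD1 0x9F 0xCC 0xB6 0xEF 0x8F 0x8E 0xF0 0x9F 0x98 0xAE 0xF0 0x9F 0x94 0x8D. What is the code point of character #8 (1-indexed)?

Offset 0: leading byte 0xE6 = 11100110 → 3-byte char #1 = E6 B2 A8.
Offset 3: leading byte 0xE5 = 11100101 → 3-byte char #2 = E5 B3 A7.
Offset 6: leading byte 0xF0 = 11110000 → 4-byte char #3 = F0 90 91 86.
Offset 10: leading byte 0xD1 = 11010001 → 2-byte char #4 = D1 9F.
Offset 12: leading byte 0xCC = 11001100 → 2-byte char #5 = CC B6.
Offset 14: leading byte 0xEF = 11101111 → 3-byte char #6 = EF 8F 8E.
Offset 17: leading byte 0xF0 = 11110000 → 4-byte char #7 = F0 9F 98 AE.
Offset 21: leading byte 0xF0 = 11110000 → 4-byte char #8 = F0 9F 94 8D.
Leading byte 0xF0 = 11110000 matches 11110xxx → 4-byte sequence.
Byte 1: 0xF0 = 11110000, payload 000 (3 bits).
Byte 2: 0x9F = 10011111 (10xxxxxx ✓), payload 011111.
Byte 3: 0x94 = 10010100 (10xxxxxx ✓), payload 010100.
Byte 4: 0x8D = 10001101 (10xxxxxx ✓), payload 001101.
Concatenate: 000011111010100001101 = 0x1F50D (21 bits → U+1F50D).

U+1F50D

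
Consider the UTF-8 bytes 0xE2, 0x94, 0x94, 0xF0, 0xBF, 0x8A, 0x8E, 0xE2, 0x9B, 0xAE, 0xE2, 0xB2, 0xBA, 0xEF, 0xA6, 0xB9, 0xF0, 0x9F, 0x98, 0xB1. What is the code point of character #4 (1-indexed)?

U+2CBA

Offset 0: leading byte 0xE2 = 11100010 → 3-byte char #1 = E2 94 94.
Offset 3: leading byte 0xF0 = 11110000 → 4-byte char #2 = F0 BF 8A 8E.
Offset 7: leading byte 0xE2 = 11100010 → 3-byte char #3 = E2 9B AE.
Offset 10: leading byte 0xE2 = 11100010 → 3-byte char #4 = E2 B2 BA.
Leading byte 0xE2 = 11100010 matches 1110xxxx → 3-byte sequence.
Byte 1: 0xE2 = 11100010, payload 0010 (4 bits).
Byte 2: 0xB2 = 10110010 (10xxxxxx ✓), payload 110010.
Byte 3: 0xBA = 10111010 (10xxxxxx ✓), payload 111010.
Concatenate: 0010110010111010 = 0x2CBA (16 bits → U+2CBA).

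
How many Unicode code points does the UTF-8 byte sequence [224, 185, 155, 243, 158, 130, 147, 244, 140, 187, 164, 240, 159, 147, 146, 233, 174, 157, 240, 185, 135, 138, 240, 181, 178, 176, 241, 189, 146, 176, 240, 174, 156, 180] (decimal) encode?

Byte at offset 0: 0xE0 = 11100000 → 3-byte char (#1). Advance 3.
Byte at offset 3: 0xF3 = 11110011 → 4-byte char (#2). Advance 4.
Byte at offset 7: 0xF4 = 11110100 → 4-byte char (#3). Advance 4.
Byte at offset 11: 0xF0 = 11110000 → 4-byte char (#4). Advance 4.
Byte at offset 15: 0xE9 = 11101001 → 3-byte char (#5). Advance 3.
Byte at offset 18: 0xF0 = 11110000 → 4-byte char (#6). Advance 4.
Byte at offset 22: 0xF0 = 11110000 → 4-byte char (#7). Advance 4.
Byte at offset 26: 0xF1 = 11110001 → 4-byte char (#8). Advance 4.
Byte at offset 30: 0xF0 = 11110000 → 4-byte char (#9). Advance 4.
Reached end at offset 34 after 9 code points.

9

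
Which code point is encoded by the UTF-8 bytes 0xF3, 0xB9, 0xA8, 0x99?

U+F9A19

Leading byte 0xF3 = 11110011 matches 11110xxx → 4-byte sequence.
Byte 1: 0xF3 = 11110011, payload 011 (3 bits).
Byte 2: 0xB9 = 10111001 (10xxxxxx ✓), payload 111001.
Byte 3: 0xA8 = 10101000 (10xxxxxx ✓), payload 101000.
Byte 4: 0x99 = 10011001 (10xxxxxx ✓), payload 011001.
Concatenate: 011111001101000011001 = 0xF9A19 (21 bits → U+F9A19).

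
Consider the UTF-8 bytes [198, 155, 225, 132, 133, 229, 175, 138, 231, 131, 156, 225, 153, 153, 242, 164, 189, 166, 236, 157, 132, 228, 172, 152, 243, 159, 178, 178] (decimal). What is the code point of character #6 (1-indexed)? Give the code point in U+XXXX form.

Offset 0: leading byte 0xC6 = 11000110 → 2-byte char #1 = C6 9B.
Offset 2: leading byte 0xE1 = 11100001 → 3-byte char #2 = E1 84 85.
Offset 5: leading byte 0xE5 = 11100101 → 3-byte char #3 = E5 AF 8A.
Offset 8: leading byte 0xE7 = 11100111 → 3-byte char #4 = E7 83 9C.
Offset 11: leading byte 0xE1 = 11100001 → 3-byte char #5 = E1 99 99.
Offset 14: leading byte 0xF2 = 11110010 → 4-byte char #6 = F2 A4 BD A6.
Leading byte 0xF2 = 11110010 matches 11110xxx → 4-byte sequence.
Byte 1: 0xF2 = 11110010, payload 010 (3 bits).
Byte 2: 0xA4 = 10100100 (10xxxxxx ✓), payload 100100.
Byte 3: 0xBD = 10111101 (10xxxxxx ✓), payload 111101.
Byte 4: 0xA6 = 10100110 (10xxxxxx ✓), payload 100110.
Concatenate: 010100100111101100110 = 0xA4F66 (21 bits → U+A4F66).

U+A4F66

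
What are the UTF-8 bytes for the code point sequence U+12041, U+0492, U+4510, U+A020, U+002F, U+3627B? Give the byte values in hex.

F0 92 81 81 D2 92 E4 94 90 EA 80 A0 2F F0 B6 89 BB

U+12041: 4-byte form → F0 92 81 81.
U+0492: 2-byte form → D2 92.
U+4510: 3-byte form → E4 94 90.
U+A020: 3-byte form → EA 80 A0.
U+002F: 1-byte form → 2F.
U+3627B: 4-byte form → F0 B6 89 BB.
Concatenated (17 bytes): F0 92 81 81 D2 92 E4 94 90 EA 80 A0 2F F0 B6 89 BB.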